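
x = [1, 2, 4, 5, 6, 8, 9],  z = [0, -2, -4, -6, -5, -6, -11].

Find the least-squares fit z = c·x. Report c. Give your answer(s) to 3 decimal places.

c = -1.000

AᵀA·[c]ᵀ = Aᵀz reads: 227·c = -227.
(Σx·x = 227, Σx·z = -227.)
c = (-227)/227 = -1.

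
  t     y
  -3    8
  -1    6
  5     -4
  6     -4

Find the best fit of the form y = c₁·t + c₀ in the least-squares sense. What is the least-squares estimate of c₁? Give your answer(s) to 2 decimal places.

c₁ = -1.44

Forming AᵀA = [[71, 7]; [7, 4]] and Aᵀy = [-74, 6]ᵀ gives AᵀA·[c₁, c₀]ᵀ = Aᵀy.
det = 71·4 − 7² = 235.
c₁ = ((-74)·4 − 7·6)/235 = -338/235; c₀ = (71·6 − 7·(-74))/235 = 944/235.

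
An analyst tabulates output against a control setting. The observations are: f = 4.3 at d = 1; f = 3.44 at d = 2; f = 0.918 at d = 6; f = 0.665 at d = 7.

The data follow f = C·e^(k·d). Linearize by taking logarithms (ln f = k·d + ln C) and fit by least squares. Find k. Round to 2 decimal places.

k = -0.32

Linearized form: ln f = k·d + ln C. From the 4 transformed points,
Σd = 16.0000, Σ(d)² = 90.0000, Σln f = 2.2006, Σd·ln f = 0.5604.
Equations: 90.0000·k + 16.0000·ln C = 0.5604;  16.0000·k + 4·ln C = 2.2006.
Slope k = (n·Σd·ln f − Σd·Σln f)/(n·Σ(d)² − (Σd)²) = (4·0.5604 − 16.0000·2.2006)/104.0000 = -0.31699; ln C = (Σln f − k·Σd)/n = 1.81811.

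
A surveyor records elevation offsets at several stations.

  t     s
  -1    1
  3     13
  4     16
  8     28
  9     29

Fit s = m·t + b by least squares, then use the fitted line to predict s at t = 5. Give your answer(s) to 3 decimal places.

The normal system MᵀM·[m, b]ᵀ = Mᵀs is [[171, 23]; [23, 5]]·[m, b]ᵀ = [587, 87]ᵀ.
det = 171·5 − 23² = 326.
m = (587·5 − 23·87)/326 = 467/163; b = (171·87 − 23·587)/326 = 688/163.
At t = 5: ŝ = (467/163)·(5) + (688/163)·(1) = 3023/163.

ŝ = 18.546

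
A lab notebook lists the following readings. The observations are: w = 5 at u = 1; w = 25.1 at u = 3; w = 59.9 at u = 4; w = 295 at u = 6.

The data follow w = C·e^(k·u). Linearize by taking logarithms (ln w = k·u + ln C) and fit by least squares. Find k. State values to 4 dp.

With ln wᵢ as the transformed response and uᵢ as the regressor:
Σu = 14.0000, Σ(u)² = 62.0000, Σln w = 14.6120, Σu·ln w = 61.7706.
Normal system: [[62.0000, 14.0000]; [14.0000, 4]]·[k, ln C]ᵀ = [61.7706, 14.6120]ᵀ.
Δ = 62.0000·4 − (14.0000)² = 52.0000; k = (61.7706·4 − 14.0000·14.6120)/52.0000 = 0.81760, ln C = (62.0000·14.6120 − 14.0000·61.7706)/52.0000 = 0.79140.

k = 0.8176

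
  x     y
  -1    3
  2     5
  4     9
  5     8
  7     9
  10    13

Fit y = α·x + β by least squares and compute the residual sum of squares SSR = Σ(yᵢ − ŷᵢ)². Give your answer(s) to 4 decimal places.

Forming AᵀA = [[195, 27]; [27, 6]] and Aᵀy = [276, 47]ᵀ gives AᵀA·[α, β]ᵀ = Aᵀy.
Δ = 195·6 − 27² = 441.
α = (276·6 − 27·47)/441 = 43/49; β = (195·47 − 27·276)/441 = 571/147.
Residuals: -1/147, -94/147, 236/147, -40/147, -151/147, 50/147; SSR = 622/147.

SSR = 4.2313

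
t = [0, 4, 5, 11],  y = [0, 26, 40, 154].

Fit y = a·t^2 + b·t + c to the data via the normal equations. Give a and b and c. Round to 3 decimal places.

a = 1.031, b = 2.672, c = -0.135

Normal-equation sums: Σt^2·t^2 = 15522, Σt^2·t = 1520, Σt^2 = 162, Σt·t = 162, Σt = 20, Σ1 = 4.
Right-hand side: Σt^2·y = 20050, Σt·y = 1998, Σy = 220.
Normal equations: [[15522, 1520, 162]; [1520, 162, 20]; [162, 20, 4]]·[a, b, c]ᵀ = [20050, 1998, 220]ᵀ.
Row-reducing yields a = 26550/25741, b = 68789/25741, c = -3465/25741.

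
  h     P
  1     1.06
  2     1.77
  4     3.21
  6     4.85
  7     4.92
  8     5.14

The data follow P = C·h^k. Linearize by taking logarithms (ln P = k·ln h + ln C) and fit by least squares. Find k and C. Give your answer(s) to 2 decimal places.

k = 0.80, C = 1.05

Let Y = ln P. Fitting Y = k·ln h + ln C by least squares:
AᵀA = [[13.7233, 7.8966]; [7.8966, 6]], rhs = [11.3463, 6.6049]ᵀ  (here Σln h = 7.8966, Σ(ln h)² = 13.7233, Σln P = 6.6049, Σln h·ln P = 11.3463).
Solving (det = 19.9843): k = 0.79674, ln C = 0.05223, so C = exp(0.05223) = 1.05362.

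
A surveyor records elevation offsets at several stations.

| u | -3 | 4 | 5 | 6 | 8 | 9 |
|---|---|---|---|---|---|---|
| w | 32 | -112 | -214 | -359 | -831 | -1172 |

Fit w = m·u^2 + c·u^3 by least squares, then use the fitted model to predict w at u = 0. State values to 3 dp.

With design matrix M, MᵀM = [[12915, 103499]; [103499, 860691]] and Mᵀw = [-167894, -1392186]ᵀ.
Eliminating c: 860691·(row 1) − 103499·(row 2) gives 403781264·m = 860691·(-167894) − 103499·(-1392186) = -414995940, so m = -103748985/100945316.
Then c = ((-1392186) − 103499·(-103748985/100945316))/860691 = -150805271/100945316.
At u = 0: ŵ = (-103748985/100945316)·(0) + (-150805271/100945316)·(0) = 0.

ŵ = 0.000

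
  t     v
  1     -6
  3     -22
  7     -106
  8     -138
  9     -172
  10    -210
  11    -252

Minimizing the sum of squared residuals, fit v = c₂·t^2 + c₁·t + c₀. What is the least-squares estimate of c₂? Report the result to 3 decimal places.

c₂ = -1.970

With design matrix A, AᵀA = [[37781, 3943, 425]; [3943, 425, 49]; [425, 49, 7]] and Aᵀv = [-79654, -8338, -906]ᵀ.
Row-reducing yields c₂ = -155600/78969, c₁ = -7762/7179, c₀ = -58676/26323.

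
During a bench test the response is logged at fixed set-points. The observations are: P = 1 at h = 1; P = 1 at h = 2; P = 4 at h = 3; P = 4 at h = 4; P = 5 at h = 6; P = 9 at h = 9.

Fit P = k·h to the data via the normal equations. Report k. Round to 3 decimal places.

Forming XᵀX = [[147]] and XᵀP = [142]ᵀ gives XᵀX·[k]ᵀ = XᵀP.
Hence k = 142 / 147 ≈ 0.965986.

k = 0.966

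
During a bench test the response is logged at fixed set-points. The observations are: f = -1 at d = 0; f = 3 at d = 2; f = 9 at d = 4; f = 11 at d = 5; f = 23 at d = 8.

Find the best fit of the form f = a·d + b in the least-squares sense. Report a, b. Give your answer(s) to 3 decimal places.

a = 2.989, b = -2.359

XᵀX·[a, b]ᵀ = Xᵀf reads: 109·a + 19·b = 281;  19·a + 5·b = 45.
Eliminating b: 5·(row 1) − 19·(row 2) gives 184·a = 5·281 − 19·45 = 550, so a = 275/92.
Then b = (45 − 19·(275/92))/5 = -217/92.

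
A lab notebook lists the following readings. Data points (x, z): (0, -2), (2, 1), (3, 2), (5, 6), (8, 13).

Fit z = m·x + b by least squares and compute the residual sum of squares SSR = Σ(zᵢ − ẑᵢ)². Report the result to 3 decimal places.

SSR = 2.280

The normal system AᵀA·[m, b]ᵀ = Aᵀz is [[102, 18]; [18, 5]]·[m, b]ᵀ = [142, 20]ᵀ.
Δ = 102·5 − 18² = 186.
m = (142·5 − 18·20)/186 = 175/93; b = (102·20 − 18·142)/186 = -86/31.
Residuals: 24/31, 1/93, -27/31, -59/93, 67/93; SSR = 212/93.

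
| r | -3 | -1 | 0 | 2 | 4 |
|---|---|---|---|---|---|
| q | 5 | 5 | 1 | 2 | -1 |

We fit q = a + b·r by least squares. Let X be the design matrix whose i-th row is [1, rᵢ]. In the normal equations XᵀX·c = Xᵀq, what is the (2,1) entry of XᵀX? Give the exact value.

Row 2 ↔ basis r, column 1 ↔ basis 1, so (XᵀX)_{2,1} = Σᵢ r = (-3)·(1) + (-1)·(1) + (0)·(1) + (2)·(1) + (4)·(1) = 2.

2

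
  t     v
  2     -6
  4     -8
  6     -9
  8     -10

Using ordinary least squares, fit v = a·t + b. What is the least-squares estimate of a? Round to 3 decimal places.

Compute the Gram sums: Σt·t = 120, Σt = 20, Σ1 = 4.
And Σt·v = -178, Σv = -33.
det = 120·4 − 20² = 80.
a = ((-178)·4 − 20·(-33))/80 = -13/20; b = (120·(-33) − 20·(-178))/80 = -5.

a = -0.650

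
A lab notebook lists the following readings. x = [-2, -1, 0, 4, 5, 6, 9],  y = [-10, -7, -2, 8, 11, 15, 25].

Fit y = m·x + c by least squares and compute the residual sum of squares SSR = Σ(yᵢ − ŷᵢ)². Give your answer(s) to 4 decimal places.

SSR = 4.6186

From the data, Σx·x = 163, Σx = 21, Σ1 = 7.
And Σx·y = 429, Σy = 40.
So AᵀA·[m, c]ᵀ = Aᵀy: [[163, 21]; [21, 7]]·[m, c]ᵀ = [429, 40]ᵀ.
Δ = 163·7 − 21² = 700.
m = (429·7 − 21·40)/700 = 309/100; c = (163·40 − 21·429)/700 = -2489/700.
Residuals: -37/140, -62/175, 1089/700, -563/700, -313/350, 11/700, 261/350; SSR = 3233/700.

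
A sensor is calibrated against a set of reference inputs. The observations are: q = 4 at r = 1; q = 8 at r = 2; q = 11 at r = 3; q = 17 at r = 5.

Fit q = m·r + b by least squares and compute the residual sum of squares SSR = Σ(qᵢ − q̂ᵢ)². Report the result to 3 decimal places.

SSR = 0.400

With design matrix A, AᵀA = [[39, 11]; [11, 4]] and Aᵀq = [138, 40]ᵀ.
Determinant 39·4 − 11² = 35.
m = (138·4 − 11·40)/35 = 16/5; b = (39·40 − 11·138)/35 = 6/5.
Residuals: -2/5, 2/5, 1/5, -1/5; SSR = 2/5.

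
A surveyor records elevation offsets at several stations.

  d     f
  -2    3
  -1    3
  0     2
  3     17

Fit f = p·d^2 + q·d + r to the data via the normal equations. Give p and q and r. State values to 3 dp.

Sums needed: Σd^2·d^2 = 98, Σd^2·d = 18, Σd^2 = 14, Σd·d = 14, Σd = 0, Σ1 = 4.
Moment sums: Σd^2·f = 168, Σd·f = 42, Σf = 25.
Row-reducing yields p = 371/362, q = 609/362, r = 482/181.

p = 1.025, q = 1.682, r = 2.663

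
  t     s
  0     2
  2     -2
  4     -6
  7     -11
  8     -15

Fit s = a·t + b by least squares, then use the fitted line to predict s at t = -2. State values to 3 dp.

ŝ = 6.138

From the data, Σt·t = 133, Σt = 21, Σ1 = 5.
And Σt·s = -225, Σs = -32.
So MᵀM·[a, b]ᵀ = Mᵀs: [[133, 21]; [21, 5]]·[a, b]ᵀ = [-225, -32]ᵀ.
Eliminating b: 5·(row 1) − 21·(row 2) gives 224·a = 5·(-225) − 21·(-32) = -453, so a = -453/224.
Then b = ((-32) − 21·(-453/224))/5 = 67/32.
At t = -2: ŝ = (-453/224)·(-2) + (67/32)·(1) = 1375/224.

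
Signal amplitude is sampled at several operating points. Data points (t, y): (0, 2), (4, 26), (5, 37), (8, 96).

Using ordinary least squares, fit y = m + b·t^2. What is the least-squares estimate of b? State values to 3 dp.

Setting ∂/∂m … = 0 gives: 4·m + 105·b = 161;  105·m + 4977·b = 7485.
Eliminating b: 4977·(row 1) − 105·(row 2) gives 8883·m = 4977·161 − 105·7485 = 15372, so m = 244/141.
Then b = (7485 − 105·(244/141))/4977 = 4345/2961.

b = 1.467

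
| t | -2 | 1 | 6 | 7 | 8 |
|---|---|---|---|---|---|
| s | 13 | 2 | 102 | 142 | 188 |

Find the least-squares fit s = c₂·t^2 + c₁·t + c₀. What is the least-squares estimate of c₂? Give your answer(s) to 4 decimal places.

Forming MᵀM = [[7810, 1064, 154]; [1064, 154, 20]; [154, 20, 5]] and Mᵀs = [22716, 3086, 447]ᵀ gives MᵀM·[c₂, c₁, c₀]ᵀ = Mᵀs.
Row-reducing yields c₂ = 100847/32799, c₁ = -35221/32799, c₀ = -379/377.

c₂ = 3.0747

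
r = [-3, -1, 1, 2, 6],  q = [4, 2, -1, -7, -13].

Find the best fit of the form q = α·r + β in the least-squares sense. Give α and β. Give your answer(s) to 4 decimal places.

Entries of MᵀM: Σr·r = 51, Σr = 5, Σ1 = 5.
And Σr·q = -107, Σq = -15.
Eliminating β: 5·(row 1) − 5·(row 2) gives 230·α = 5·(-107) − 5·(-15) = -460, so α = -2.
Then β = ((-15) − 5·(-2))/5 = -1.

α = -2.0000, β = -1.0000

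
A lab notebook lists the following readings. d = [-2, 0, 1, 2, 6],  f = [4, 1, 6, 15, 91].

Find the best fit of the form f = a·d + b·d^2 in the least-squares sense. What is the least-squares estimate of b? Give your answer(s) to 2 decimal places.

Normal-equation sums: Σd·d = 45, Σd·d^2 = 217, Σd^2·d^2 = 1329.
Moment sums: Σd·f = 574, Σd^2·f = 3358.
Normal equations: [[45, 217]; [217, 1329]]·[a, b]ᵀ = [574, 3358]ᵀ.
Δ = 45·1329 − 217² = 12716.
a = (574·1329 − 217·3358)/12716 = 8540/3179; b = (45·3358 − 217·574)/12716 = 6638/3179.

b = 2.09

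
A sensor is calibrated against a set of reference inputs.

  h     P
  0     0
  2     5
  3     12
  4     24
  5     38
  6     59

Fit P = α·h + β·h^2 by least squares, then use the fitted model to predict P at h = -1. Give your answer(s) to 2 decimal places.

With design matrix X, XᵀX = [[90, 440]; [440, 2274]] and XᵀP = [686, 3586]ᵀ.
Determinant 90·2274 − 440² = 11060.
α = (686·2274 − 440·3586)/11060 = -4469/2765; β = (90·3586 − 440·686)/11060 = 1045/553.
At h = -1: P̂ = (-4469/2765)·(-1) + (1045/553)·(1) = 9694/2765.

P̂ = 3.51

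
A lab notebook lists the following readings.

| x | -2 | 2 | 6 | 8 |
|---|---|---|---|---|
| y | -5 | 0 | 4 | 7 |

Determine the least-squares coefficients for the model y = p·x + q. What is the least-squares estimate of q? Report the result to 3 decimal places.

q = -2.593

Forming AᵀA = [[108, 14]; [14, 4]] and Aᵀy = [90, 6]ᵀ gives AᵀA·[p, q]ᵀ = Aᵀy.
Eliminating q: 4·(row 1) − 14·(row 2) gives 236·p = 4·90 − 14·6 = 276, so p = 69/59.
Then q = (6 − 14·(69/59))/4 = -153/59.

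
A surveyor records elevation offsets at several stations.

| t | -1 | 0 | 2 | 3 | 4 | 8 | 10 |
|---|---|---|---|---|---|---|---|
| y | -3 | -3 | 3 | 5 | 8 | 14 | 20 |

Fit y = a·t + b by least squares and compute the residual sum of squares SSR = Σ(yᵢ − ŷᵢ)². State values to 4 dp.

SSR = 5.8886

Setting ∂/∂a … = 0 gives: 194·a + 26·b = 368;  26·a + 7·b = 44.
Δ = 194·7 − 26² = 682.
a = (368·7 − 26·44)/682 = 716/341; b = (194·44 − 26·368)/682 = -516/341.
Residuals: 19/31, -507/341, 107/341, 73/341, 380/341, -438/341, 16/31; SSR = 2008/341.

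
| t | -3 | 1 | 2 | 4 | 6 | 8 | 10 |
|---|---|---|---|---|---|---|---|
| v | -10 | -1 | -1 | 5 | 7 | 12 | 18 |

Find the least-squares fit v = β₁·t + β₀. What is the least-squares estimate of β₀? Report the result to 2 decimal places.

Normal-equation sums: Σt·t = 230, Σt = 28, Σ1 = 7.
Right-hand side: Σt·v = 365, Σv = 30.
Normal equations: [[230, 28]; [28, 7]]·[β₁, β₀]ᵀ = [365, 30]ᵀ.
det = 230·7 − 28² = 826.
β₁ = (365·7 − 28·30)/826 = 245/118; β₀ = (230·30 − 28·365)/826 = -1660/413.

β₀ = -4.02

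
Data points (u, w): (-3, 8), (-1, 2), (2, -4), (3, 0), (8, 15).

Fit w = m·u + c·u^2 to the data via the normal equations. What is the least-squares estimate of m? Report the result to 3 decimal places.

XᵀX·[m, c]ᵀ = Xᵀw reads: 87·m + 519·c = 86;  519·m + 4275·c = 1018.
(Σu·u = 87, Σu·u^2 = 519, Σu^2·u^2 = 4275, Σu·w = 86, Σu^2·w = 1018.)
Eliminating c: 4275·(row 1) − 519·(row 2) gives 102564·m = 4275·86 − 519·1018 = -160692, so m = -1913/1221.
Then c = (1018 − 519·(-1913/1221))/4275 = 523/1221.

m = -1.567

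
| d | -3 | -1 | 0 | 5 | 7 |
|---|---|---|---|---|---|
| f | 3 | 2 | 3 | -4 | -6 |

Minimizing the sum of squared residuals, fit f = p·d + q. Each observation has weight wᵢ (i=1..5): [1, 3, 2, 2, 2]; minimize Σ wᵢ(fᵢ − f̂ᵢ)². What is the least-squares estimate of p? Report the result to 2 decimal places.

p = -1.02

With design matrix X, XᵀWX = [[160, 18]; [18, 10]] and XᵀWf = [-139, -5]ᵀ.
Δ = 160·10 − 18² = 1276.
p = ((-139)·10 − 18·(-5))/1276 = -325/319; q = (160·(-5) − 18·(-139))/1276 = 851/638.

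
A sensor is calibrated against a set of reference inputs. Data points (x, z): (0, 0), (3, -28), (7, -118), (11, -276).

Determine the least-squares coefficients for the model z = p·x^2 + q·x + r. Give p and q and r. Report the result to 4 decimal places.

Setting ∂/∂p … = 0 gives: 17123·p + 1701·q + 179·r = -39430;  1701·p + 179·q + 21·r = -3946;  179·p + 21·q + 4·r = -422.
(Σx^2·x^2 = 17123, Σx^2·x = 1701, Σx^2 = 179, Σx·x = 179, Σx = 21, Σ1 = 4, Σx^2·z = -39430, Σx·z = -3946, Σz = -422.)
Inverting the 3×3 Gram matrix, [p, q, r]ᵀ = [-2379/1175, -16169/5875, -2624/5875]ᵀ.

p = -2.0247, q = -2.7522, r = -0.4466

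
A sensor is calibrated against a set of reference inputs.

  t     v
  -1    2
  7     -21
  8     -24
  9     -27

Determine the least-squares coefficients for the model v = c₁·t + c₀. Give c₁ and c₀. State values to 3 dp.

Entries of AᵀA: Σt·t = 195, Σt = 23, Σ1 = 4.
Right-hand side: Σt·v = -584, Σv = -70.
So AᵀA·[c₁, c₀]ᵀ = Aᵀv: [[195, 23]; [23, 4]]·[c₁, c₀]ᵀ = [-584, -70]ᵀ.
det = 195·4 − 23² = 251.
c₁ = ((-584)·4 − 23·(-70))/251 = -726/251; c₀ = (195·(-70) − 23·(-584))/251 = -218/251.

c₁ = -2.892, c₀ = -0.869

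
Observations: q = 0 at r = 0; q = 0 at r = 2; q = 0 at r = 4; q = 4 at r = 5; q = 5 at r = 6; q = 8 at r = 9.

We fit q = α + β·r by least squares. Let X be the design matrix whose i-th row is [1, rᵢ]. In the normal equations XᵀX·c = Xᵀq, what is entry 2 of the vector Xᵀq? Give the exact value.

122

Entry 2 ↔ basis r, so (Xᵀq)_{2} = Σᵢ (r)·qᵢ = (0)·(0) + (2)·(0) + (4)·(0) + (5)·(4) + (6)·(5) + (9)·(8) = 122.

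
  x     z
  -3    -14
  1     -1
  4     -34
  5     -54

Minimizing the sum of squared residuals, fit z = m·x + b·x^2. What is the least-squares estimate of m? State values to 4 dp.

The normal equations are: 51·m + 163·b = -365;  163·m + 963·b = -2021.
(Σx·x = 51, Σx·x^2 = 163, Σx^2·x^2 = 963, Σx·z = -365, Σx^2·z = -2021.)
det = 51·963 − 163² = 22544.
m = ((-365)·963 − 163·(-2021))/22544 = -2759/2818; b = (51·(-2021) − 163·(-365))/22544 = -5447/2818.

m = -0.9791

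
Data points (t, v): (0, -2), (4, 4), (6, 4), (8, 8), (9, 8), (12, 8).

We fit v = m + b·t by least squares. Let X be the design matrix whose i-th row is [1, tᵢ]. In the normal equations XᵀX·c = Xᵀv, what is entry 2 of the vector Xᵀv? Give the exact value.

272

Entry 2 ↔ basis t, so (Xᵀv)_{2} = Σᵢ (t)·vᵢ = (0)·(-2) + (4)·(4) + (6)·(4) + (8)·(8) + (9)·(8) + (12)·(8) = 272.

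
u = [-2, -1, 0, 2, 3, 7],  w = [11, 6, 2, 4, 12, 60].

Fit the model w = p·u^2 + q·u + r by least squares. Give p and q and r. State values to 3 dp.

p = 1.384, q = -1.458, r = 2.570

Sums needed: Σu^2·u^2 = 2515, Σu^2·u = 369, Σu^2 = 67, Σu·u = 67, Σu = 9, Σ1 = 6.
And Σu^2·w = 3114, Σu·w = 436, Σw = 95.
AᵀA·[p, q, r]ᵀ = Aᵀw becomes [[2515, 369, 67]; [369, 67, 9]; [67, 9, 6]]·[p, q, r]ᵀ = [3114, 436, 95]ᵀ.
Row-reducing yields p = 93119/67300, q = -98129/67300, r = 43237/16825.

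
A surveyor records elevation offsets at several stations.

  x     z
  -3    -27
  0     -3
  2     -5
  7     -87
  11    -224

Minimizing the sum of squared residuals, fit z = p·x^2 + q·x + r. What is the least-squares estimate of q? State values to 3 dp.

The normal equations are: 17139·p + 1655·q + 183·r = -31630;  1655·p + 183·q + 17·r = -3002;  183·p + 17·q + 5·r = -346.
Solving the 3×3 system (Gaussian elimination) gives p = -611392/300703, q = 658804/300703, r = -671634/300703.

q = 2.191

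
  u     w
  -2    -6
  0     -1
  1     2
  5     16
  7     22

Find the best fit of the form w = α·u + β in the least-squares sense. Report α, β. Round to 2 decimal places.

α = 3.20, β = -0.44

With design matrix A, AᵀA = [[79, 11]; [11, 5]] and Aᵀw = [248, 33]ᵀ.
det = 79·5 − 11² = 274.
α = (248·5 − 11·33)/274 = 877/274; β = (79·33 − 11·248)/274 = -121/274.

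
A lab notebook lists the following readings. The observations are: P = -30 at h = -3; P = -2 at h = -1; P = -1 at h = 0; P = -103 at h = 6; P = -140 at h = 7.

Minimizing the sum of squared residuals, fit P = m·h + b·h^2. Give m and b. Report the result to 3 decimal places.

m = 0.842, b = -2.987

Setting ∂/∂m … = 0 gives: 95·m + 531·b = -1506;  531·m + 3779·b = -10840.
(Σh·h = 95, Σh·h^2 = 531, Σh^2·h^2 = 3779, Σh·P = -1506, Σh^2·P = -10840.)
det = 95·3779 − 531² = 77044.
m = ((-1506)·3779 − 531·(-10840))/77044 = 32433/38522; b = (95·(-10840) − 531·(-1506))/77044 = -115057/38522.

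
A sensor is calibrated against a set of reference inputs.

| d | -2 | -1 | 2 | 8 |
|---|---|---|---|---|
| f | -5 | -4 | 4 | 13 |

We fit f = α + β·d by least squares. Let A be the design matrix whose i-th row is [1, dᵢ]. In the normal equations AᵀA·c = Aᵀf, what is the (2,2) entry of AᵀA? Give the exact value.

Row 2 ↔ basis d, column 2 ↔ basis d, so (AᵀA)_{2,2} = Σᵢ (d)·(d) = (-2)·(-2) + (-1)·(-1) + (2)·(2) + (8)·(8) = 73.

73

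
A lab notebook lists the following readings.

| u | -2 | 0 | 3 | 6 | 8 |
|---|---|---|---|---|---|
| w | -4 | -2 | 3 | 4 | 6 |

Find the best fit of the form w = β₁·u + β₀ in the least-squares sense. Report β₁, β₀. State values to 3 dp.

β₁ = 1.000, β₀ = -1.600

The normal equations are: 113·β₁ + 15·β₀ = 89;  15·β₁ + 5·β₀ = 7.
det = 113·5 − 15² = 340.
β₁ = (89·5 − 15·7)/340 = 1; β₀ = (113·7 − 15·89)/340 = -8/5.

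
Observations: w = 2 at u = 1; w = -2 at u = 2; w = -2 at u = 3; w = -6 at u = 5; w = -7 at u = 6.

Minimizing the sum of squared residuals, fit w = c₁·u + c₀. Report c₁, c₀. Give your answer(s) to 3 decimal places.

c₁ = -1.686, c₀ = 2.733

XᵀX·[c₁, c₀]ᵀ = Xᵀw reads: 75·c₁ + 17·c₀ = -80;  17·c₁ + 5·c₀ = -15.
(Σu·u = 75, Σu = 17, Σ1 = 5, Σu·w = -80, Σw = -15.)
Eliminating c₀: 5·(row 1) − 17·(row 2) gives 86·c₁ = 5·(-80) − 17·(-15) = -145, so c₁ = -145/86.
Then c₀ = ((-15) − 17·(-145/86))/5 = 235/86.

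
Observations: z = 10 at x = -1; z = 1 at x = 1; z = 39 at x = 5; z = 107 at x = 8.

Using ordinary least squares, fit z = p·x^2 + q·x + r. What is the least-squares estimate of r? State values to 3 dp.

r = 3.800

Normal-equation sums: Σx^2·x^2 = 4723, Σx^2·x = 637, Σx^2 = 91, Σx·x = 91, Σx = 13, Σ1 = 4.
Moment sums: Σx^2·z = 7834, Σx·z = 1042, Σz = 157.
So MᵀM·[p, q, r]ᵀ = Mᵀz: [[4723, 637, 91]; [637, 91, 13]; [91, 13, 4]]·[p, q, r]ᵀ = [7834, 1042, 157]ᵀ.
Solving the 3×3 system (Gaussian elimination) gives p = 45/22, q = -4877/1430, r = 19/5.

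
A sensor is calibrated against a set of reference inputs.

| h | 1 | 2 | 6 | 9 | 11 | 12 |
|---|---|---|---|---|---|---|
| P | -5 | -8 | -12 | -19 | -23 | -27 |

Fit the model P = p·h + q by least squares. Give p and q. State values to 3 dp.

p = -1.860, q = -2.959

Forming AᵀA = [[387, 41]; [41, 6]] and AᵀP = [-841, -94]ᵀ gives AᵀA·[p, q]ᵀ = AᵀP.
Eliminating q: 6·(row 1) − 41·(row 2) gives 641·p = 6·(-841) − 41·(-94) = -1192, so p = -1192/641.
Then q = ((-94) − 41·(-1192/641))/6 = -1897/641.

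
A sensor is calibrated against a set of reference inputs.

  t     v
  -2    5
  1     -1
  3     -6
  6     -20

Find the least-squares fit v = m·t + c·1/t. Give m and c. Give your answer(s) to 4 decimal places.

Compute the Gram sums: Σt·t = 50, Σt·1/t = 4, Σ1/t·1/t = 25/18.
Moment sums: Σt·v = -149, Σ1/t·v = -53/6.
Normal equations: [[50, 4]; [4, 25/18]]·[m, c]ᵀ = [-149, -53/6]ᵀ.
Eliminating c: (25/18)·(row 1) − 4·(row 2) gives (481/9)·m = (25/18)·(-149) − 4·(-53/6) = -3089/18, so m = -3089/962.
Then c = ((-53/6) − 4·(-3089/962))/(25/18) = 1389/481.

m = -3.2110, c = 2.8877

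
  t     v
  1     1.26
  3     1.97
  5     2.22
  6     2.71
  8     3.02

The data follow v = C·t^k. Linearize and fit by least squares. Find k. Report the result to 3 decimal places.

With ln vᵢ as the transformed response and ln tᵢ as the regressor:
Σln t = 6.5793, Σ(ln t)² = 11.3317, Σln v = 3.8089, Σln t·ln v = 6.1130.
Equations: 11.3317·k + 6.5793·ln C = 6.1130;  6.5793·k + 5·ln C = 3.8089.
Solving (det = 13.3720): k = 0.41174, ln C = 0.21999.

k = 0.412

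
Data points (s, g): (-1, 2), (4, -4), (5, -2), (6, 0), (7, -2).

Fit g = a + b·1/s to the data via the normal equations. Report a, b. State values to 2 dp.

a = -1.37, b = -3.49

Normal-equation sums: Σ1 = 5, Σ1/s = -101/420, Σ1/s·1/s = 202981/176400.
For Mᵀg: Σg = -6, Σ1/s·g = -129/35.
det = 5·(202981/176400) − (-101/420)² = 62794/11025.
a = ((-6)·(202981/176400) − (-101/420)·(-129/35))/(62794/11025) = -687117/502352; b = (5·(-129/35) − (-101/420)·(-6))/(62794/11025) = -438165/125588.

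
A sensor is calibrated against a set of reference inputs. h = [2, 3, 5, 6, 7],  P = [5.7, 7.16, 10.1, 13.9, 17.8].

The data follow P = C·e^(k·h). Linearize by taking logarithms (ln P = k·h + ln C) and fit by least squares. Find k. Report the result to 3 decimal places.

k = 0.224

With ln Pᵢ as the transformed response and hᵢ as the regressor:
Σh = 23.0000, Σ(h)² = 123.0000, Σln P = 11.5326, Σh·ln P = 56.8949.
Equations: 123.0000·k + 23.0000·ln C = 56.8949;  23.0000·k + 5·ln C = 11.5326.
Solving (det = 86.0000): k = 0.22354, ln C = 1.27823.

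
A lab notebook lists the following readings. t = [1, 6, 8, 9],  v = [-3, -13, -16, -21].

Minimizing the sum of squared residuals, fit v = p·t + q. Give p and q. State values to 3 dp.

From the data, Σt·t = 182, Σt = 24, Σ1 = 4.
And Σt·v = -398, Σv = -53.
Normal equations: [[182, 24]; [24, 4]]·[p, q]ᵀ = [-398, -53]ᵀ.
Eliminating q: 4·(row 1) − 24·(row 2) gives 152·p = 4·(-398) − 24·(-53) = -320, so p = -40/19.
Then q = ((-53) − 24·(-40/19))/4 = -47/76.

p = -2.105, q = -0.618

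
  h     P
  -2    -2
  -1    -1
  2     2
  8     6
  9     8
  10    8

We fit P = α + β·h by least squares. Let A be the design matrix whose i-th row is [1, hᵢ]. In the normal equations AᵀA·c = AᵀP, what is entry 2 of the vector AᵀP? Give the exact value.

Entry 2 ↔ basis h, so (AᵀP)_{2} = Σᵢ (h)·Pᵢ = (-2)·(-2) + (-1)·(-1) + (2)·(2) + (8)·(6) + (9)·(8) + (10)·(8) = 209.

209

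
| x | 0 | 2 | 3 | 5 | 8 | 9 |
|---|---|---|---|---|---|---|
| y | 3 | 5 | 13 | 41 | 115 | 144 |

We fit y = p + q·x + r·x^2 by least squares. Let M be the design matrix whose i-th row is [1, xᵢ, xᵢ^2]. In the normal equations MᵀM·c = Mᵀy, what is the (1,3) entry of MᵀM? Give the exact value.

Row 1 ↔ basis 1, column 3 ↔ basis x^2, so (MᵀM)_{1,3} = Σᵢ x^2 = (1)·(0) + (1)·(4) + (1)·(9) + (1)·(25) + (1)·(64) + (1)·(81) = 183.

183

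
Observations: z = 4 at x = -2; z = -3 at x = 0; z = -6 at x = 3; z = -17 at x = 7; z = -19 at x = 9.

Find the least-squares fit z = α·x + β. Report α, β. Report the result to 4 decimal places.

From the data, Σx·x = 143, Σx = 17, Σ1 = 5.
Right-hand side: Σx·z = -316, Σz = -41.
Eliminating β: 5·(row 1) − 17·(row 2) gives 426·α = 5·(-316) − 17·(-41) = -883, so α = -883/426.
Then β = ((-41) − 17·(-883/426))/5 = -491/426.

α = -2.0728, β = -1.1526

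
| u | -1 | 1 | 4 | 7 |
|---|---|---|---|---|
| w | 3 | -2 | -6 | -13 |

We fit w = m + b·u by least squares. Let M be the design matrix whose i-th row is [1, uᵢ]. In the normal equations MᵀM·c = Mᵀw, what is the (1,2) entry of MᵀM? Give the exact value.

Row 1 ↔ basis 1, column 2 ↔ basis u, so (MᵀM)_{1,2} = Σᵢ u = (1)·(-1) + (1)·(1) + (1)·(4) + (1)·(7) = 11.

11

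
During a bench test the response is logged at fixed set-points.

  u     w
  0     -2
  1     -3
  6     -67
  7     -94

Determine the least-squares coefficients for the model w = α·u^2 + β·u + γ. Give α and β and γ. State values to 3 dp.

α = -2.167, β = 2.140, γ = -2.405

Normal-equation sums: Σu^2·u^2 = 3698, Σu^2·u = 560, Σu^2 = 86, Σu·u = 86, Σu = 14, Σ1 = 4.
And Σu^2·w = -7021, Σu·w = -1063, Σw = -166.
MᵀM·[α, β, γ]ᵀ = Mᵀw becomes [[3698, 560, 86]; [560, 86, 14]; [86, 14, 4]]·[α, β, γ]ᵀ = [-7021, -1063, -166]ᵀ.
Row-reducing yields α = -13/6, β = 475/222, γ = -89/37.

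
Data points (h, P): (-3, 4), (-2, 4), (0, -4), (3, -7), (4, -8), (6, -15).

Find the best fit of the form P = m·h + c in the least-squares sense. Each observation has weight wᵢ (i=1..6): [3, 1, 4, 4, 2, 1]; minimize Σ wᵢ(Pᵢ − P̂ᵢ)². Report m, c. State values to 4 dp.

Setting ∂/∂m … = 0 gives: 135·m + 15·c = -282;  15·m + 15·c = -59.
Determinant 135·15 − 15² = 1800.
m = ((-282)·15 − 15·(-59))/1800 = -223/120; c = (135·(-59) − 15·(-282))/1800 = -83/40.

m = -1.8583, c = -2.0750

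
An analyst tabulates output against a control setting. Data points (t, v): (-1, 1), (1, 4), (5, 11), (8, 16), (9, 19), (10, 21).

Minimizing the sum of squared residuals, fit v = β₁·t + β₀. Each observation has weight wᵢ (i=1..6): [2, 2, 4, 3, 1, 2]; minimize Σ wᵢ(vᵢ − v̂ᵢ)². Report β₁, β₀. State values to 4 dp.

β₁ = 1.7879, β₀ = 2.3201

XᵀWX·[β₁, β₀]ᵀ = XᵀWv reads: 577·β₁ + 73·β₀ = 1201;  73·β₁ + 14·β₀ = 163.
Eliminating β₀: 14·(row 1) − 73·(row 2) gives 2749·β₁ = 14·1201 − 73·163 = 4915, so β₁ = 4915/2749.
Then β₀ = (163 − 73·(4915/2749))/14 = 6378/2749.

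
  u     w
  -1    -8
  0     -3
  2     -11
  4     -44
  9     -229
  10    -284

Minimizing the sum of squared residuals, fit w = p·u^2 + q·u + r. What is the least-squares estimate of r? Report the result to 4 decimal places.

Forming MᵀM = [[16834, 1800, 202]; [1800, 202, 24]; [202, 24, 6]] and Mᵀw = [-47705, -5091, -579]ᵀ gives MᵀM·[p, q, r]ᵀ = Mᵀw.
Solving the 3×3 system (Gaussian elimination) gives p = -89127/29801, q = 107853/59602, r = -181787/59602.

r = -3.0500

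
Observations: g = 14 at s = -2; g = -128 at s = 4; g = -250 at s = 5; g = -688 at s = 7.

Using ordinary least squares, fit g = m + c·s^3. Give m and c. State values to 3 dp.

m = -0.722, c = -2.002

Setting ∂/∂m … = 0 gives: 4·m + 524·c = -1052;  524·m + 137434·c = -275538.
(Σ1 = 4, Σs^3 = 524, Σs^3·s^3 = 137434, Σg = -1052, Σs^3·g = -275538.)
det = 4·137434 − 524² = 275160.
m = ((-1052)·137434 − 524·(-275538))/275160 = -24832/34395; c = (4·(-275538) − 524·(-1052))/275160 = -68863/34395.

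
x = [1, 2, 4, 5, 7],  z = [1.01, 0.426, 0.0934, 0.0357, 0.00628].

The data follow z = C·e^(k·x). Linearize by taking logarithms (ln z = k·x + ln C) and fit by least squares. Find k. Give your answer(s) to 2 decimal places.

k = -0.84

With ln zᵢ as the transformed response and xᵢ as the regressor:
AᵀA = [[95.0000, 19.0000]; [19.0000, 5]], rhs = [-63.3359, -11.6172]ᵀ  (here Σx = 19.0000, Σ(x)² = 95.0000, Σln z = -11.6172, Σx·ln z = -63.3359).
Slope k = (n·Σx·ln z − Σx·Σln z)/(n·Σ(x)² − (Σx)²) = (5·-63.3359 − 19.0000·-11.6172)/114.0000 = -0.84169; ln C = (Σln z − k·Σx)/n = 0.87496.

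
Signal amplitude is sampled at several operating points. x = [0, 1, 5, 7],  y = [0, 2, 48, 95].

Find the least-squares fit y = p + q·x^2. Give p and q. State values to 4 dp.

p = -0.0555, q = 1.9363

From the data, Σ1 = 4, Σx^2 = 75, Σx^2·x^2 = 3027.
For Aᵀy: Σy = 145, Σx^2·y = 5857.
Normal equations: [[4, 75]; [75, 3027]]·[p, q]ᵀ = [145, 5857]ᵀ.
Δ = 4·3027 − 75² = 6483.
p = (145·3027 − 75·5857)/6483 = -120/2161; q = (4·5857 − 75·145)/6483 = 12553/6483.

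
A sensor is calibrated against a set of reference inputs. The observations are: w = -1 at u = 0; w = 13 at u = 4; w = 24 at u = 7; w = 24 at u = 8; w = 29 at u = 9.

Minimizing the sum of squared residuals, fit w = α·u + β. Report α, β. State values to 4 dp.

From the data, Σu·u = 210, Σu = 28, Σ1 = 5.
Moment sums: Σu·w = 673, Σw = 89.
Eliminating β: 5·(row 1) − 28·(row 2) gives 266·α = 5·673 − 28·89 = 873, so α = 873/266.
Then β = (89 − 28·(873/266))/5 = -11/19.

α = 3.2820, β = -0.5789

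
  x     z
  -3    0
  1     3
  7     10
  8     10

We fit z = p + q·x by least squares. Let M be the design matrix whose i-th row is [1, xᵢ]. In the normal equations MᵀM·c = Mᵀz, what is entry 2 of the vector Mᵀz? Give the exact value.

Entry 2 ↔ basis x, so (Mᵀz)_{2} = Σᵢ (x)·zᵢ = (-3)·(0) + (1)·(3) + (7)·(10) + (8)·(10) = 153.

153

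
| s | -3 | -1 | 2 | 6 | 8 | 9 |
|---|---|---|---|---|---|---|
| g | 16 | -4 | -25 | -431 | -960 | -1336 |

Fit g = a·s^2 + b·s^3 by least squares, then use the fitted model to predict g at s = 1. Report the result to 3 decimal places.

ĝ = -4.406

Forming MᵀM = [[12051, 99381]; [99381, 841035]] and Mᵀg = [-185132, -1559188]ᵀ gives MᵀM·[a, b]ᵀ = Mᵀg.
Eliminating b: 841035·(row 1) − 99381·(row 2) gives 258729624·a = 841035·(-185132) − 99381·(-1559188) = -748828992, so a = -31201208/10780401.
Then b = ((-1559188) − 99381·(-31201208/10780401))/841035 = -16298804/10780401.
At s = 1: ĝ = (-31201208/10780401)·(1) + (-16298804/10780401)·(1) = -47500012/10780401.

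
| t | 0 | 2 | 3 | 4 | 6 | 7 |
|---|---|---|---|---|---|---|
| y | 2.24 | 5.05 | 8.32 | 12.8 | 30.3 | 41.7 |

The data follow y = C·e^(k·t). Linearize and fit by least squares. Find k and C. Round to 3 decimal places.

k = 0.425, C = 2.255

Taking logs, ln y = k·t + ln C, so regress ln y on t.
AᵀA = [[114.0000, 22.0000]; [22.0000, 6]], rhs = [66.3729, 14.2356]ᵀ  (here Σt = 22.0000, Σ(t)² = 114.0000, Σln y = 14.2356, Σt·ln y = 66.3729).
Δ = 114.0000·6 − (22.0000)² = 200.0000; k = (66.3729·6 − 22.0000·14.2356)/200.0000 = 0.42527, ln C = (114.0000·14.2356 − 22.0000·66.3729)/200.0000 = 0.81328, so C = exp(0.81328) = 2.25529.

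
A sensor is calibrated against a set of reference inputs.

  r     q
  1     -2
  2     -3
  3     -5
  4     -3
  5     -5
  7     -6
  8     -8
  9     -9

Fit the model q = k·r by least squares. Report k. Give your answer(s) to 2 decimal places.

k = -0.99

XᵀX·[k]ᵀ = Xᵀq reads: 249·k = -247.
(Σr·r = 249, Σr·q = -247.)
k = (-247)/249 = -0.991968.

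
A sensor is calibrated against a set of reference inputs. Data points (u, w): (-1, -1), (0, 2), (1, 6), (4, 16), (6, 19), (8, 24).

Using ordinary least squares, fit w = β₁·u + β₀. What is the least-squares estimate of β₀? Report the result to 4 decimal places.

Forming XᵀX = [[118, 18]; [18, 6]] and Xᵀw = [377, 66]ᵀ gives XᵀX·[β₁, β₀]ᵀ = Xᵀw.
Eliminating β₀: 6·(row 1) − 18·(row 2) gives 384·β₁ = 6·377 − 18·66 = 1074, so β₁ = 179/64.
Then β₀ = (66 − 18·(179/64))/6 = 167/64.

β₀ = 2.6094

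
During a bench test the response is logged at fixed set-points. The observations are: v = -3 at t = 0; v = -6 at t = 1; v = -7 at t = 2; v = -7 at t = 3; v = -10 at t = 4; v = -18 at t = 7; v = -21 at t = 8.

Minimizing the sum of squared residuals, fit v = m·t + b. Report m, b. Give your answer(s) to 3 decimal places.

m = -2.194, b = -2.449

XᵀX·[m, b]ᵀ = Xᵀv reads: 143·m + 25·b = -375;  25·m + 7·b = -72.
(Σt·t = 143, Σt = 25, Σ1 = 7, Σt·v = -375, Σv = -72.)
Determinant 143·7 − 25² = 376.
m = ((-375)·7 − 25·(-72))/376 = -825/376; b = (143·(-72) − 25·(-375))/376 = -921/376.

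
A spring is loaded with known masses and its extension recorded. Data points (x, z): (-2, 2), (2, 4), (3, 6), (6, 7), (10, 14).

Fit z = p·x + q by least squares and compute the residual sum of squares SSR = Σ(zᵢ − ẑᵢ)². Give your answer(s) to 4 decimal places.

With design matrix A, AᵀA = [[153, 19]; [19, 5]] and Aᵀz = [204, 33]ᵀ.
det = 153·5 − 19² = 404.
p = (204·5 − 19·33)/404 = 393/404; q = (153·33 − 19·204)/404 = 1173/404.
Residuals: 421/404, -343/404, 18/101, -703/404, 553/404; SSR = 2723/404.

SSR = 6.7401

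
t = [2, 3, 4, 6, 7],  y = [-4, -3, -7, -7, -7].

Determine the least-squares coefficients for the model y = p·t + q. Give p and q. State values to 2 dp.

p = -0.74, q = -2.33

Compute the Gram sums: Σt·t = 114, Σt = 22, Σ1 = 5.
Right-hand side: Σt·y = -136, Σy = -28.
Eliminating q: 5·(row 1) − 22·(row 2) gives 86·p = 5·(-136) − 22·(-28) = -64, so p = -32/43.
Then q = ((-28) − 22·(-32/43))/5 = -100/43.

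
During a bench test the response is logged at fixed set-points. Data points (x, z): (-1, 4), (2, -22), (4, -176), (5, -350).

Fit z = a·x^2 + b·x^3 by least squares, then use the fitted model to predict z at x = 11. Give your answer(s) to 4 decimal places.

ẑ = -3823.5128

The normal system AᵀA·[a, b]ᵀ = Aᵀz is [[898, 4180]; [4180, 19786]]·[a, b]ᵀ = [-11650, -55194]ᵀ.
det = 898·19786 − 4180² = 295428.
a = ((-11650)·19786 − 4180·(-55194))/295428 = 51005/73857; b = (898·(-55194) − 4180·(-11650))/295428 = -216803/73857.
At x = 11: ẑ = (51005/73857)·(121) + (-216803/73857)·(1331) = -40341884/10551.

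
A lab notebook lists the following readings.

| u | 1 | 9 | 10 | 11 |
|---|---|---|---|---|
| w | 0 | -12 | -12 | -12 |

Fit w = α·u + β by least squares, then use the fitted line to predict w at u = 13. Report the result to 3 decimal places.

The normal system MᵀM·[α, β]ᵀ = Mᵀw is [[303, 31]; [31, 4]]·[α, β]ᵀ = [-360, -36]ᵀ.
det = 303·4 − 31² = 251.
α = ((-360)·4 − 31·(-36))/251 = -324/251; β = (303·(-36) − 31·(-360))/251 = 252/251.
At u = 13: ŵ = (-324/251)·(13) + (252/251)·(1) = -3960/251.

ŵ = -15.777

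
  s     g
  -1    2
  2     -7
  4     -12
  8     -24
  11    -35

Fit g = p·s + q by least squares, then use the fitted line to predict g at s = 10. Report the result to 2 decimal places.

ĝ = -31.02

The normal system MᵀM·[p, q]ᵀ = Mᵀg is [[206, 24]; [24, 5]]·[p, q]ᵀ = [-641, -76]ᵀ.
Eliminating q: 5·(row 1) − 24·(row 2) gives 454·p = 5·(-641) − 24·(-76) = -1381, so p = -1381/454.
Then q = ((-76) − 24·(-1381/454))/5 = -136/227.
At s = 10: ĝ = (-1381/454)·(10) + (-136/227)·(1) = -7041/227.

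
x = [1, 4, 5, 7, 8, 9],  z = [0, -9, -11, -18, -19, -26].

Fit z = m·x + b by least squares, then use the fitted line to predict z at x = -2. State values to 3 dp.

ẑ = 9.638

AᵀA·[m, b]ᵀ = Aᵀz reads: 236·m + 34·b = -603;  34·m + 6·b = -83.
(Σx·x = 236, Σx = 34, Σ1 = 6, Σx·z = -603, Σz = -83.)
Eliminating b: 6·(row 1) − 34·(row 2) gives 260·m = 6·(-603) − 34·(-83) = -796, so m = -199/65.
Then b = ((-83) − 34·(-199/65))/6 = 457/130.
At x = -2: ẑ = (-199/65)·(-2) + (457/130)·(1) = 1253/130.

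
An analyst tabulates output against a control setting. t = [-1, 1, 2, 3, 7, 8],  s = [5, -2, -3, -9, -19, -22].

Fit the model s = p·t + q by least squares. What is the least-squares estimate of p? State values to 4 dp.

p = -2.9728

Sums needed: Σt·t = 128, Σt = 20, Σ1 = 6.
Right-hand side: Σt·s = -349, Σs = -50.
MᵀM·[p, q]ᵀ = Mᵀs becomes [[128, 20]; [20, 6]]·[p, q]ᵀ = [-349, -50]ᵀ.
det = 128·6 − 20² = 368.
p = ((-349)·6 − 20·(-50))/368 = -547/184; q = (128·(-50) − 20·(-349))/368 = 145/92.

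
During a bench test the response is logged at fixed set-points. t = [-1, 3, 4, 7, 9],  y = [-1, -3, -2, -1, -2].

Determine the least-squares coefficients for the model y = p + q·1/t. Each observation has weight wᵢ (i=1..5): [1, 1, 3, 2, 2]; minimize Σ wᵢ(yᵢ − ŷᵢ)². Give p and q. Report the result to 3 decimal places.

Normal-equation sums: Σwᵢ·1 = 9, Σwᵢ·1/t = 149/252, Σwᵢ·1/t·1/t = 86627/63504.
Right-hand side: Σwᵢ·y = -16, Σwᵢ·1/t·y = -281/126.
Normal equations: [[9, 149/252]; [149/252, 86627/63504]]·[p, q]ᵀ = [-16, -281/126]ᵀ.
Eliminating q: (86627/63504)·(row 1) − (149/252)·(row 2) gives (7729/648)·p = (86627/63504)·(-16) − (149/252)·(-281/126) = -31007/1512, so p = -93021/54103.
Then q = ((-281/126) − (149/252)·(-93021/54103))/(86627/63504) = -6876/7729.

p = -1.719, q = -0.890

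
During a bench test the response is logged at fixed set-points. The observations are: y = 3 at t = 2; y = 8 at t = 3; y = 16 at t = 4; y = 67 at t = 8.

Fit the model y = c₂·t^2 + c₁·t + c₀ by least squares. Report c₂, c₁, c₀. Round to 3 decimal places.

Setting ∂/∂c₂ … = 0 gives: 4449·c₂ + 611·c₁ + 93·c₀ = 4628;  611·c₂ + 93·c₁ + 17·c₀ = 630;  93·c₂ + 17·c₁ + 4·c₀ = 94.
(Σt^2·t^2 = 4449, Σt^2·t = 611, Σt^2 = 93, Σt·t = 93, Σt = 17, Σ1 = 4, Σt^2·y = 4628, Σt·y = 630, Σy = 94.)
Row-reducing yields c₂ = 173/164, c₁ = 23/164, c₀ = -133/82.

c₂ = 1.055, c₁ = 0.140, c₀ = -1.622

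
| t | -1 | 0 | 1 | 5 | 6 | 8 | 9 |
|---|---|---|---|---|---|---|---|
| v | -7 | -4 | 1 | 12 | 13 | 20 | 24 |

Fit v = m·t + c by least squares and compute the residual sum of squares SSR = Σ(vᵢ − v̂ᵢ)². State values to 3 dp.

SSR = 5.673

The normal system AᵀA·[m, c]ᵀ = Aᵀv is [[208, 28]; [28, 7]]·[m, c]ᵀ = [522, 59]ᵀ.
det = 208·7 − 28² = 672.
m = (522·7 − 28·59)/672 = 143/48; c = (208·59 − 28·522)/672 = -293/84.
Residuals: -179/336, -43/84, 169/112, 199/336, -233/168, -29/84, 227/336; SSR = 953/168.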